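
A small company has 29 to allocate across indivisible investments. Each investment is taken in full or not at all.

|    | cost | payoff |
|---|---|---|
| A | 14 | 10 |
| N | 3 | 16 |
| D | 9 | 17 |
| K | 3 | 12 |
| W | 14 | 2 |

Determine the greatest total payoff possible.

55

Treat it as a binary knapsack problem.
N + D + K + W: cost 3 + 9 + 3 + 14 = 29 ≤ 29, payoff 16 + 17 + 12 + 2 = 47.
A + N + D + K: cost 14 + 3 + 9 + 3 = 29 ≤ 29, payoff 10 + 16 + 17 + 12 = 55.
Best is A, N, D, and K with total payoff 55.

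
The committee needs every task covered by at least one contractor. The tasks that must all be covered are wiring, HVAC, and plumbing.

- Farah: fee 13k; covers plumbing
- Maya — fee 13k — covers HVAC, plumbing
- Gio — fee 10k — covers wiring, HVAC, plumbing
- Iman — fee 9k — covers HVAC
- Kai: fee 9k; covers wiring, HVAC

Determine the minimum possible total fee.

Gio alone covers wiring, HVAC, plumbing — every task.
Total fee: 10.
No cover costs less than 10.

10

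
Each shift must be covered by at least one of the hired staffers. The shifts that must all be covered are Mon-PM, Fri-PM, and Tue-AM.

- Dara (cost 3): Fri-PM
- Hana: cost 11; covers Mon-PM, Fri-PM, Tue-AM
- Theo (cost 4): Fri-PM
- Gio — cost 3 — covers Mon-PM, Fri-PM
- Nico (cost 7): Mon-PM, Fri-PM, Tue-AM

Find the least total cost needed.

7

Nico alone covers Mon-PM, Fri-PM, Tue-AM — every shift.
Total cost: 7.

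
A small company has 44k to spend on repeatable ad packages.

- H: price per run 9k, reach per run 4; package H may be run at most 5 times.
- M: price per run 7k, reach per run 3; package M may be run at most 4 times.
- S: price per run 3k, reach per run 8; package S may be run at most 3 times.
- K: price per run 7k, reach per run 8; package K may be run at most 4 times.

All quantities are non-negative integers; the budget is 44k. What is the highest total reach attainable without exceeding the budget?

59

S has the best ratio (8/3); taking only S gives at most 3×8 = 24 (stopped by the supply cap of 3).
Mixing does better — 1×M, 3×S, and 4×K: price 44 ≤ 44, reach 1·3 + 3·8 + 4·8 = 59.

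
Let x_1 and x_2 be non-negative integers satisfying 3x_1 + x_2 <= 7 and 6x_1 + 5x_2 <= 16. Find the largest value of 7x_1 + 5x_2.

17

The continuous relaxation peaks at (2.11, 0.667) with value 18.11; rounding to a feasible lattice point costs some objective.
(x_1,x_2)=(1,2): 3·1+1·2=5≤7, 6·1+5·2=16≤16, objective 17.
(x_1,x_2)=(0,3): 3·0+1·3=3≤7, 6·0+5·3=15≤16, objective 15.
The best lattice point is (1,2), giving 17.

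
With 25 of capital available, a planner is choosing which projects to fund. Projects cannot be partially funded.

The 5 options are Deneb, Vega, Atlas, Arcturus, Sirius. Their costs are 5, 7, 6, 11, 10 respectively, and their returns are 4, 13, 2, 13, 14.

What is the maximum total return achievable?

Take Deneb, Vega, and Sirius: cost 5 + 7 + 10 = 22 ≤ 25, return 4 + 13 + 14 = 31.
No other feasible combination does better.

31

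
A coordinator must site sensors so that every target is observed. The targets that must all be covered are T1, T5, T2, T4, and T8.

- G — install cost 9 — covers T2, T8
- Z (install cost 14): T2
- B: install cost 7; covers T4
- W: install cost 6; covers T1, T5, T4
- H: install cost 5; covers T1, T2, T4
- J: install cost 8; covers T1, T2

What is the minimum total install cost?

The greedy cost-per-new-target heuristic would pick H, W, and G for 20, but a cheaper cover exists.
Choose G and W: together they cover T1, T5, T2, T4, T8 — every target.
Total install cost: 9 + 6 = 15.
No cover costs less than 15.

15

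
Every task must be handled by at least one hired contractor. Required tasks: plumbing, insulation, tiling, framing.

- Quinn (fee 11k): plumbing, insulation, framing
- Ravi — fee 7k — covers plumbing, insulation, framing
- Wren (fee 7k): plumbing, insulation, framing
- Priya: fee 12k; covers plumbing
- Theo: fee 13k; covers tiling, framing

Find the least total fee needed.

20

This is a weighted set-cover instance.
Choose Ravi and Theo: together they cover plumbing, insulation, tiling, framing — every task.
Total fee: 7 + 13 = 20.
No cover costs less than 20.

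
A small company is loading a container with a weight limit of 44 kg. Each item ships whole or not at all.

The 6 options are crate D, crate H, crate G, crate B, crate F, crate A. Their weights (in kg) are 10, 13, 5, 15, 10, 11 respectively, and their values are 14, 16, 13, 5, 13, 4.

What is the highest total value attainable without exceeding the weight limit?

crate D + crate H + crate G + crate B: weight 10 + 13 + 5 + 15 = 43 ≤ 44, value 14 + 16 + 13 + 5 = 48.
crate D + crate H + crate G + crate F: weight 10 + 13 + 5 + 10 = 38 ≤ 44, value 14 + 16 + 13 + 13 = 56.
Best is crate D, crate H, crate G, and crate F with total value 56.

56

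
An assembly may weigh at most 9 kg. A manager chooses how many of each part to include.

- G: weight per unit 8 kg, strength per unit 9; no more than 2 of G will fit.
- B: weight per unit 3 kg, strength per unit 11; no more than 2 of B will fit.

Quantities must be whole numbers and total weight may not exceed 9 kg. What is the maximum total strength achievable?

22

B has the best ratio (11/3); taking only B gives at most 2×11 = 22 (stopped by the supply cap of 2).
Optimal: 2×B: weight 6 ≤ 9, strength 2·11 = 22.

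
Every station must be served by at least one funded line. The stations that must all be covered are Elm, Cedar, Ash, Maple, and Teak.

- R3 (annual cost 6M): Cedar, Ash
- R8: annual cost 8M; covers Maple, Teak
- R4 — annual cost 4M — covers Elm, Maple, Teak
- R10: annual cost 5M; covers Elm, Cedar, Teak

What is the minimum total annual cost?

10

Choose R3 and R4: together they cover Elm, Cedar, Ash, Maple, Teak — every station.
Total annual cost: 6 + 4 = 10.
No cover costs less than 10.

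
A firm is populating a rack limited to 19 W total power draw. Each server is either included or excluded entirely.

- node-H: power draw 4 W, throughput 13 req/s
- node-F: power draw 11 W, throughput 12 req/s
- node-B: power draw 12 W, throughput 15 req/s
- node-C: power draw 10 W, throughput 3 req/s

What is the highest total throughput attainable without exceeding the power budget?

Take node-H and node-B: power draw 4 + 12 = 16 ≤ 19, throughput 13 + 15 = 28.
No other feasible combination does better.

28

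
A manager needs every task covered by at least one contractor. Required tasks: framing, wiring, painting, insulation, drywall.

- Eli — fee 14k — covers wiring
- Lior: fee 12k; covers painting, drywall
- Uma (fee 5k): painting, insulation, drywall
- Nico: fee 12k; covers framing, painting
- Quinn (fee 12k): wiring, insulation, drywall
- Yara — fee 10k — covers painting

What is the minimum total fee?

24

The greedy cost-per-new-task heuristic would pick Uma, Nico, and Quinn for 29, but a cheaper cover exists.
Choose Nico and Quinn: together they cover framing, wiring, painting, insulation, drywall — every task.
Total fee: 12 + 12 = 24.
No cover costs less than 24.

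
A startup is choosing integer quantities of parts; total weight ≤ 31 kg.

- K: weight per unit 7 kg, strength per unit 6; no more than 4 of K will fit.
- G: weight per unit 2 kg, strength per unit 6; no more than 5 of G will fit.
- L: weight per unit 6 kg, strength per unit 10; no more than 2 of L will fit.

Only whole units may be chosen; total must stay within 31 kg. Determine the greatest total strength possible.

56

G has the best ratio (6/2); taking only G gives at most 5×6 = 30 (stopped by the supply cap of 5).
Mixing does better — 1×K, 5×G, and 2×L: weight 29 ≤ 31, strength 1·6 + 5·6 + 2·10 = 56.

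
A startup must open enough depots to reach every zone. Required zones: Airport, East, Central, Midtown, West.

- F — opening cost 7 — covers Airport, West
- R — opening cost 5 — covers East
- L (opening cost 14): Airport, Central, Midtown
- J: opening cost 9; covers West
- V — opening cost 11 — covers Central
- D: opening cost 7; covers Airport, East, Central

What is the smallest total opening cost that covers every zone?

The greedy cost-per-new-zone heuristic would pick D, F, and L for 28, but a cheaper cover exists.
Choose F, R, and L: together they cover Airport, East, Central, Midtown, West — every zone.
Total opening cost: 7 + 5 + 14 = 26.
No cover costs less than 26.

26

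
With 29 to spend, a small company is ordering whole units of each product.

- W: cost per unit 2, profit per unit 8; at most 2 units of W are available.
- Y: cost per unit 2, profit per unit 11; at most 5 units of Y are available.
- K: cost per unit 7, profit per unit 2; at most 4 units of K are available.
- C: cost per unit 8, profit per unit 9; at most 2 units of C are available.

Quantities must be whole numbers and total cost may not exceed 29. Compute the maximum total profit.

This is a bounded integer knapsack.
Take 2×W, 5×Y, 1×K, and 1×C: cost 29 ≤ 29, profit 2·8 + 5·11 + 1·2 + 1·9 = 82.
Y has the best ratio (11/2) and is taken to its limit of 5; remaining capacity is filled optimally with the others.

82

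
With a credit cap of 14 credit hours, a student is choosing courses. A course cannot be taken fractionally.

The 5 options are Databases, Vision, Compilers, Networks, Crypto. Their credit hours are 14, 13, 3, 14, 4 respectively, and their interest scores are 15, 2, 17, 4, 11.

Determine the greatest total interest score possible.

28

Compilers + Crypto: credit hours 3 + 4 = 7 ≤ 14, interest score 17 + 11 = 28.
Databases: credit hours 14 ≤ 14, interest score 15.
Compilers: credit hours 3 ≤ 14, interest score 17.
Best is Compilers and Crypto with total interest score 28.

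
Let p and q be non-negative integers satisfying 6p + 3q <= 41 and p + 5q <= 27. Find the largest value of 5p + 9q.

56

(p,q)=(4,4): 6·4+3·4=36≤41, 1·4+5·4=24≤27, objective 56.
(p,q)=(5,3): 6·5+3·3=39≤41, 1·5+5·3=20≤27, objective 52.
(p,q)=(3,4): 6·3+3·4=30≤41, 1·3+5·4=23≤27, objective 51.
No feasible integer point exceeds 56.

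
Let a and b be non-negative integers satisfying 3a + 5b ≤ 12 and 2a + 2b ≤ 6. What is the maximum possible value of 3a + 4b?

(a,b)=(2,1) is feasible, giving 10.
(a,b)=(3,0) is feasible, giving 9.
(a,b)=(0,2) is feasible, giving 8.
No feasible integer point exceeds 10.

10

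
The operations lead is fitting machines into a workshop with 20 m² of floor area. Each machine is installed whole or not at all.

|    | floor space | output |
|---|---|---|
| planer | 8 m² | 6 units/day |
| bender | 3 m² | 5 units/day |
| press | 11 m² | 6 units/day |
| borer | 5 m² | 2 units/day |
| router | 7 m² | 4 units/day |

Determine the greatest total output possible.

Take planer, bender, and router: floor space 8 + 3 + 7 = 18 ≤ 20, output 6 + 5 + 4 = 15.
No other feasible combination does better.

15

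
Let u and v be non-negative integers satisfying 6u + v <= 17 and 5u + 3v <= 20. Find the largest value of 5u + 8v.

48

Relaxing integrality, the LP optimum is 53.33 at (u,v) = (0, 6.67), which is not an integer point.
(u,v)=(0,6): 6·0+1·6=6≤17, 5·0+3·6=18≤20, objective 48.
(u,v)=(1,5): 6·1+1·5=11≤17, 5·1+3·5=20≤20, objective 45.
(u,v)=(0,5): 6·0+1·5=5≤17, 5·0+3·5=15≤20, objective 40.
No feasible integer point exceeds 48.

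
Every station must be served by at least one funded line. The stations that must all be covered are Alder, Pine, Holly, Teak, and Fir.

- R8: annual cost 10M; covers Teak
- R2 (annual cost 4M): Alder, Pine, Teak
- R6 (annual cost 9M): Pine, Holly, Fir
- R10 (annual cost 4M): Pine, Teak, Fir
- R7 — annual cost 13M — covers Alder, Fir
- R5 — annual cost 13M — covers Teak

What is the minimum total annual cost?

13

This is an integer covering problem.
Choose R2 and R6: together they cover Alder, Pine, Holly, Teak, Fir — every station.
Total annual cost: 4 + 9 = 13.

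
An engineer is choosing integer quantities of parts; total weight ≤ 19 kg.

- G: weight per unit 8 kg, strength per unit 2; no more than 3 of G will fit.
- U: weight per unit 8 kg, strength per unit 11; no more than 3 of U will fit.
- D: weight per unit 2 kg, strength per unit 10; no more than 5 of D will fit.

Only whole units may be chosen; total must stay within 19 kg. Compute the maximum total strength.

D has the best ratio (10/2); taking only D gives at most 5×10 = 50 (stopped by the supply cap of 5).
Mixing does better — 1×U and 5×D: weight 18 ≤ 19, strength 1·11 + 5·10 = 61.

61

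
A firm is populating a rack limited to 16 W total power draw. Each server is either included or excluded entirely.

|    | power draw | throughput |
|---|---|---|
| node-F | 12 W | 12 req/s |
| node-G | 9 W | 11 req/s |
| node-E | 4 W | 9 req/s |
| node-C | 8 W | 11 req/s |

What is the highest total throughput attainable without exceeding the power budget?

21

Allowing fractional choices, the relaxed optimum would be about 24.9, but servers are indivisible.
node-G + node-E: power draw 9 + 4 = 13 ≤ 16, throughput 11 + 9 = 20.
node-F + node-E: power draw 12 + 4 = 16 ≤ 16, throughput 12 + 9 = 21.
node-E + node-C: power draw 4 + 8 = 12 ≤ 16, throughput 9 + 11 = 20.
Best is node-F and node-E with total throughput 21.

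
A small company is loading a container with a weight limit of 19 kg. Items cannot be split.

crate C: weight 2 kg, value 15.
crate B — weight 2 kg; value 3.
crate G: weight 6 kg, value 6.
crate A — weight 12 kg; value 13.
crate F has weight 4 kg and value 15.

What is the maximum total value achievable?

This is an integer program with binary decision variables.
Allowing fractional choices, the relaxed optimum would be about 44.9, but items are indivisible.
crate C + crate A + crate F: weight 2 + 12 + 4 = 18 ≤ 19, value 15 + 13 + 15 = 43.
crate C + crate B + crate G + crate F: weight 2 + 2 + 6 + 4 = 14 ≤ 19, value 15 + 3 + 6 + 15 = 39.
Best is crate C, crate A, and crate F with total value 43.

43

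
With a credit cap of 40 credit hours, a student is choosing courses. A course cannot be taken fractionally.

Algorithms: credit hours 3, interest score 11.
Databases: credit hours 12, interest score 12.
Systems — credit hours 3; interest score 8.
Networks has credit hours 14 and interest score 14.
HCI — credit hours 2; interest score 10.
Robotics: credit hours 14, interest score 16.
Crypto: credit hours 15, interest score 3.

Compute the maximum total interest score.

Treat it as a binary knapsack problem.
Allowing fractional choices, the relaxed optimum would be about 63.0, but courses are indivisible.
Algorithms + Systems + Networks + HCI + Robotics: credit hours 3 + 3 + 14 + 2 + 14 = 36 ≤ 40, interest score 11 + 8 + 14 + 10 + 16 = 59.
Algorithms + Databases + Systems + HCI + Robotics: credit hours 3 + 12 + 3 + 2 + 14 = 34 ≤ 40, interest score 11 + 12 + 8 + 10 + 16 = 57.
Best is Algorithms, Systems, Networks, HCI, and Robotics with total interest score 59.

59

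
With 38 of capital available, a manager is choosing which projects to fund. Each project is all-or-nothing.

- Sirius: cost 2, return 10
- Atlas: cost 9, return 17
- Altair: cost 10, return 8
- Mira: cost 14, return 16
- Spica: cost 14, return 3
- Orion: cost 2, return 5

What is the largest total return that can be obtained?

56

This is an integer program with binary decision variables.
Allowing fractional choices, the relaxed optimum would be about 56.2, but projects are indivisible.
Sirius + Atlas + Altair + Mira: cost 2 + 9 + 10 + 14 = 35 ≤ 38, return 10 + 17 + 8 + 16 = 51.
Sirius + Atlas + Altair + Mira + Orion: cost 2 + 9 + 10 + 14 + 2 = 37 ≤ 38, return 10 + 17 + 8 + 16 + 5 = 56.
Best is Sirius, Atlas, Altair, Mira, and Orion with total return 56.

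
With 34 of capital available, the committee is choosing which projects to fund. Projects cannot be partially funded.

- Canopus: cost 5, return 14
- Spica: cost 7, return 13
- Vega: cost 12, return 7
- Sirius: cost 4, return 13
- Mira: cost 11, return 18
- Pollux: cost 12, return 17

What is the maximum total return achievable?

62

This is a 0-1 knapsack instance.
Allowing fractional choices, the relaxed optimum would be about 67.9, but projects are indivisible.
Canopus + Sirius + Mira + Pollux: cost 5 + 4 + 11 + 12 = 32 ≤ 34, return 14 + 13 + 18 + 17 = 62.
Canopus + Spica + Sirius + Mira: cost 5 + 7 + 4 + 11 = 27 ≤ 34, return 14 + 13 + 13 + 18 = 58.
Spica + Sirius + Mira + Pollux: cost 7 + 4 + 11 + 12 = 34 ≤ 34, return 13 + 13 + 18 + 17 = 61.
Best is Canopus, Sirius, Mira, and Pollux with total return 62.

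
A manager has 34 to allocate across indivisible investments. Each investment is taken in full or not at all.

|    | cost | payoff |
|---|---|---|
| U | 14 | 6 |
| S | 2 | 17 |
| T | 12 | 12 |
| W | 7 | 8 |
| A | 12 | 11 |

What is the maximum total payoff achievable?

48

S + T + W + A: cost 2 + 12 + 7 + 12 = 33 ≤ 34, payoff 17 + 12 + 8 + 11 = 48.
S + T + A: cost 2 + 12 + 12 = 26 ≤ 34, payoff 17 + 12 + 11 = 40.
Best is S, T, W, and A with total payoff 48.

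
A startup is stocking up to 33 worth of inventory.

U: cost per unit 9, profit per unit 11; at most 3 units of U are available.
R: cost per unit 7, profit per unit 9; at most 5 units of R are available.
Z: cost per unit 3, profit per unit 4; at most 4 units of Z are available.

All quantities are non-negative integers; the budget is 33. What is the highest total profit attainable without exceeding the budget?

43

Take 3×R and 4×Z: cost 33 ≤ 33, profit 3·9 + 4·4 = 43.
Z has the best ratio (4/3) and is taken to its limit of 4; remaining capacity is filled optimally with the others.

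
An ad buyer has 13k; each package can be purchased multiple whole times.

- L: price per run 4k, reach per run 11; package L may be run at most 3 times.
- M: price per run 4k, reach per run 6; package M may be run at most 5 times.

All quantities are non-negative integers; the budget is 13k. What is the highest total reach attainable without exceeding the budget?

33

This is a bounded integer knapsack.
Take 3×L: price 12 ≤ 13, reach 3·11 = 33.
L has the best ratio (11/4) and is taken to its limit of 3; remaining capacity is filled optimally with the others.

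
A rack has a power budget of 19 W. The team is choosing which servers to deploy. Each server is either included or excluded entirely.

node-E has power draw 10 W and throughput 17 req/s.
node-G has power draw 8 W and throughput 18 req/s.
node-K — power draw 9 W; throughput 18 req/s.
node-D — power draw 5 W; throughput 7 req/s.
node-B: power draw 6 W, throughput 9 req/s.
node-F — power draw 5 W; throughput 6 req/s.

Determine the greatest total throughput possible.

This is a 0-1 knapsack instance.
Allowing fractional choices, the relaxed optimum would be about 39.4, but servers are indivisible.
node-E + node-K: power draw 10 + 9 = 19 ≤ 19, throughput 17 + 18 = 35.
node-G + node-K: power draw 8 + 9 = 17 ≤ 19, throughput 18 + 18 = 36.
node-E + node-G: power draw 10 + 8 = 18 ≤ 19, throughput 17 + 18 = 35.
Best is node-G and node-K with total throughput 36.

36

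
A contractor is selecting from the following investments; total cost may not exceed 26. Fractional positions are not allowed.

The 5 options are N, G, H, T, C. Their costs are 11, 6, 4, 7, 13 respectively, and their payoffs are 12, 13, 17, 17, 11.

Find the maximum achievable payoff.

H + T + C: cost 4 + 7 + 13 = 24 ≤ 26, payoff 17 + 17 + 11 = 45.
N + H + T: cost 11 + 4 + 7 = 22 ≤ 26, payoff 12 + 17 + 17 = 46.
G + H + T: cost 6 + 4 + 7 = 17 ≤ 26, payoff 13 + 17 + 17 = 47.
Best is G, H, and T with total payoff 47.

47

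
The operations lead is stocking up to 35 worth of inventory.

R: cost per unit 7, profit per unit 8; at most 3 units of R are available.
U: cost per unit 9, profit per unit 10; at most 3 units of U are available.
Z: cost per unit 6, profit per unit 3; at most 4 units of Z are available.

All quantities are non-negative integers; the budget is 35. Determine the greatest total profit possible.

R has the best ratio (8/7); taking only R gives at most 3×8 = 24 (stopped by the supply cap of 3).
Mixing does better — 1×R and 3×U: cost 34 ≤ 35, profit 1·8 + 3·10 = 38.

38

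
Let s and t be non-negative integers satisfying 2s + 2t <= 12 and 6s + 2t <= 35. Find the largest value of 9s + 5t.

50

(s,t)=(5,1): 2·5+2·1=12≤12, 6·5+2·1=32≤35, objective 50.
(s,t)=(4,2): 2·4+2·2=12≤12, 6·4+2·2=28≤35, objective 46.
(s,t)=(5,0): 2·5+2·0=10≤12, 6·5+2·0=30≤35, objective 45.
No feasible integer point exceeds 50.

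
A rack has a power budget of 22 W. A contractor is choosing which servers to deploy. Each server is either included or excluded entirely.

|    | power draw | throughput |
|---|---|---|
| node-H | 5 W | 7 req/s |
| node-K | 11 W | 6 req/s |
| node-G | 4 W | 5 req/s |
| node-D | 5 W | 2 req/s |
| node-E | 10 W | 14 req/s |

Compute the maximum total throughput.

This is an integer program with binary decision variables.
Take node-H, node-G, and node-E: power draw 5 + 4 + 10 = 19 ≤ 22, throughput 7 + 5 + 14 = 26.
No other feasible combination does better.

26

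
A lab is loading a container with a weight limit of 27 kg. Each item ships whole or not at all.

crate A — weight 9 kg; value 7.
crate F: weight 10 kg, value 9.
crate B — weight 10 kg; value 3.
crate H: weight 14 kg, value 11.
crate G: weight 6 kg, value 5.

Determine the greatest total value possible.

21

Allowing fractional choices, the relaxed optimum would be about 22.6, but items are indivisible.
crate F + crate H: weight 10 + 14 = 24 ≤ 27, value 9 + 11 = 20.
crate A + crate F + crate G: weight 9 + 10 + 6 = 25 ≤ 27, value 7 + 9 + 5 = 21.
Best is crate A, crate F, and crate G with total value 21.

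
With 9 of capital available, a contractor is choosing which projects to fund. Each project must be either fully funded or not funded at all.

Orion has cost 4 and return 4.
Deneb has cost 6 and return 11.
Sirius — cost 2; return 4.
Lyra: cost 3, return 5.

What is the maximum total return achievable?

Allowing fractional choices, the relaxed optimum would be about 16.7, but projects are indivisible.
Deneb + Lyra: cost 6 + 3 = 9 ≤ 9, return 11 + 5 = 16.
Deneb + Sirius: cost 6 + 2 = 8 ≤ 9, return 11 + 4 = 15.
Best is Deneb and Lyra with total return 16.

16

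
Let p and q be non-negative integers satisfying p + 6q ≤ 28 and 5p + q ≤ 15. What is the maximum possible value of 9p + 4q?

34

Relaxing integrality, the LP optimum is 36.48 at (p,q) = (2.14, 4.31), which is not an integer point.
(p,q)=(2,4) is feasible, giving 34.
(p,q)=(2,3) is feasible, giving 30.
(p,q)=(1,4) is feasible, giving 25.
(p,q)=(1,3) is feasible, giving 21.
Maximum is 34 at (p,q)=(2,4).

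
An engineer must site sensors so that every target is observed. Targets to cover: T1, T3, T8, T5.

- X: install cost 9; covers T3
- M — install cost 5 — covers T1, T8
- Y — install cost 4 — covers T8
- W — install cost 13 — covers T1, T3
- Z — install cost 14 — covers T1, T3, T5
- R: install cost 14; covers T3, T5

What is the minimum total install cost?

18

Choose Y and Z: together they cover T1, T3, T8, T5 — every target.
Total install cost: 4 + 14 = 18.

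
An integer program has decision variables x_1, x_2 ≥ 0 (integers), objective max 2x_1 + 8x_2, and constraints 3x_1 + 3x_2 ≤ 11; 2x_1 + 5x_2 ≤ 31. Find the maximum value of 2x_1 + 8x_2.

24

(x_1,x_2)=(0,3) is feasible, giving 24.
(x_1,x_2)=(1,2) is feasible, giving 18.
(x_1,x_2)=(0,2) is feasible, giving 16.
Maximum is 24 at (x_1,x_2)=(0,3).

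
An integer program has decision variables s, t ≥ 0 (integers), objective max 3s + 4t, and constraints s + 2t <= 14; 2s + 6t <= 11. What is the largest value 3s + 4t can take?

15

The continuous relaxation peaks at (5.5, 0) with value 16.50; rounding to a feasible lattice point costs some objective.
(s,t)=(5,0): 1·5+2·0=5≤14, 2·5+6·0=10≤11, objective 15.
(s,t)=(4,0): 1·4+2·0=4≤14, 2·4+6·0=8≤11, objective 12.
No feasible integer point exceeds 15.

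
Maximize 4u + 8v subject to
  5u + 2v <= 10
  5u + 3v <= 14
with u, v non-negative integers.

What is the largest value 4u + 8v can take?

32

(u,v)=(0,4): 5·0+2·4=8≤10, 5·0+3·4=12≤14, objective 32.
(u,v)=(0,3): 5·0+2·3=6≤10, 5·0+3·3=9≤14, objective 24.
Maximum is 32 at (u,v)=(0,4).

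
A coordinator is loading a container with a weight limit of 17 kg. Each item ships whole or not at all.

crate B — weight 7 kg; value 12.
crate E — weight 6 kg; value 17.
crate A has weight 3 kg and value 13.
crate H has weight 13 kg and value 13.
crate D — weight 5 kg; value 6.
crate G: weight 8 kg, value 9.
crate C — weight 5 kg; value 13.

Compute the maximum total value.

Allowing fractional choices, the relaxed optimum would be about 48.1, but items are indivisible.
crate B + crate E + crate A: weight 7 + 6 + 3 = 16 ≤ 17, value 12 + 17 + 13 = 42.
crate E + crate A + crate C: weight 6 + 3 + 5 = 14 ≤ 17, value 17 + 13 + 13 = 43.
Best is crate E, crate A, and crate C with total value 43.

43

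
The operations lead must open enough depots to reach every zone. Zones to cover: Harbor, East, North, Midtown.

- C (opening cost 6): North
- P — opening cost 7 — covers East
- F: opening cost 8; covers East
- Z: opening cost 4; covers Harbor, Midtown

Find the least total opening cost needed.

Choose C, P, and Z: together they cover Harbor, East, North, Midtown — every zone.
Total opening cost: 6 + 7 + 4 = 17.
No cover costs less than 17.

17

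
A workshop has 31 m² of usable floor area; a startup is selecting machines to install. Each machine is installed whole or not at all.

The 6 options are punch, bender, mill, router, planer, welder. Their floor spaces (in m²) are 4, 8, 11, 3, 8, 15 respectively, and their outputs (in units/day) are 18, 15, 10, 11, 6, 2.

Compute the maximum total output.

Allowing fractional choices, the relaxed optimum would be about 57.8, but machines are indivisible.
punch + bender + router + planer: floor space 4 + 8 + 3 + 8 = 23 ≤ 31, output 18 + 15 + 11 + 6 = 50.
punch + bender + mill + router: floor space 4 + 8 + 11 + 3 = 26 ≤ 31, output 18 + 15 + 10 + 11 = 54.
Best is punch, bender, mill, and router with total output 54.

54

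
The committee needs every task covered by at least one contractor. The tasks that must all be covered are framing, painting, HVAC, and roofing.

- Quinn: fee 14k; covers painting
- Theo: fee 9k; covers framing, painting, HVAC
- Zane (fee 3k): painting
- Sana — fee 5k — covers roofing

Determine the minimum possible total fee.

14

This is a weighted set-cover instance.
Choose Theo and Sana: together they cover framing, painting, HVAC, roofing — every task.
Total fee: 9 + 5 = 14.
No cover costs less than 14.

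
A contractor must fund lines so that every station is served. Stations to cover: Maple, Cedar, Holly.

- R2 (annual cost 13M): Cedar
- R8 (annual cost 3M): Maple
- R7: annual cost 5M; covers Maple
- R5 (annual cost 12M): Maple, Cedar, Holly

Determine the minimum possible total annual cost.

R5 alone covers Maple, Cedar, Holly — every station.
Total annual cost: 12.

12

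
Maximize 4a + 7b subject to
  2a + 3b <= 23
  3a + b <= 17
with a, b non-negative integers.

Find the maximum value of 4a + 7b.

(a,b)=(1,7): 2·1+3·7=23≤23, 3·1+1·7=10≤17, objective 53.
(a,b)=(2,6): 2·2+3·6=22≤23, 3·2+1·6=12≤17, objective 50.
No feasible integer point exceeds 53.

53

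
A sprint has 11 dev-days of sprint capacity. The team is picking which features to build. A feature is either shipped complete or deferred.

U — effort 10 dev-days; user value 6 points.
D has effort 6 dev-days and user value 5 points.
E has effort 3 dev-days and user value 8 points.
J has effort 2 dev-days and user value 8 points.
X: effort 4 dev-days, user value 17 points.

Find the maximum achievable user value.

This is an integer program with binary decision variables.
E + J + X: effort 3 + 2 + 4 = 9 ≤ 11, user value 8 + 8 + 17 = 33.
E + X: effort 3 + 4 = 7 ≤ 11, user value 8 + 17 = 25.
J + X: effort 2 + 4 = 6 ≤ 11, user value 8 + 17 = 25.
Best is E, J, and X with total user value 33.

33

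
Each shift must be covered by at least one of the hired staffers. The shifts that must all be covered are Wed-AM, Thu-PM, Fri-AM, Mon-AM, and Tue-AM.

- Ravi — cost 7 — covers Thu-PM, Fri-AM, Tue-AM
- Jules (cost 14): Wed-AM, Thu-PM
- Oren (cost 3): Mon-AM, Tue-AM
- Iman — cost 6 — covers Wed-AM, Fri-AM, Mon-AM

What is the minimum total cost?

13

The greedy cost-per-new-shift heuristic would pick Oren, Iman, and Ravi for 16, but a cheaper cover exists.
Choose Ravi and Iman: together they cover Wed-AM, Thu-PM, Fri-AM, Mon-AM, Tue-AM — every shift.
Total cost: 7 + 6 = 13.
No cover costs less than 13.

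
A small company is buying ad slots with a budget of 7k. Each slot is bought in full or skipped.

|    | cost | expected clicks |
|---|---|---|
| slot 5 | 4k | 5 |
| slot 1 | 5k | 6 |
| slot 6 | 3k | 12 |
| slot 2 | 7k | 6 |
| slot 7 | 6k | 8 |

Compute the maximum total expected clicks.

slot 6: cost 3 ≤ 7, expected clicks 12.
slot 5 + slot 6: cost 4 + 3 = 7 ≤ 7, expected clicks 5 + 12 = 17.
Best is slot 5 and slot 6 with total expected clicks 17.

17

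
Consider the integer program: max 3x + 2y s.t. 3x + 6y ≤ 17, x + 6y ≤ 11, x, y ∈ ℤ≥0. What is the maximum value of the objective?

Relaxing integrality, the LP optimum is 17.00 at (x,y) = (5.67, 0), which is not an integer point.
(x,y)=(5,0): 3·5+6·0=15≤17, 1·5+6·0=5≤11, objective 15.
(x,y)=(4,0): 3·4+6·0=12≤17, 1·4+6·0=4≤11, objective 12.
No feasible integer point exceeds 15.

15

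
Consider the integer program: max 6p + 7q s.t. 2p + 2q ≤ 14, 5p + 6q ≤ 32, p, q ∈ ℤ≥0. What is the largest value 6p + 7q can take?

(p,q)=(4,2): 2·4+2·2=12≤14, 5·4+6·2=32≤32, objective 38.
(p,q)=(5,1): 2·5+2·1=12≤14, 5·5+6·1=31≤32, objective 37.
(p,q)=(6,0): 2·6+2·0=12≤14, 5·6+6·0=30≤32, objective 36.
Maximum is 38 at (p,q)=(4,2).

38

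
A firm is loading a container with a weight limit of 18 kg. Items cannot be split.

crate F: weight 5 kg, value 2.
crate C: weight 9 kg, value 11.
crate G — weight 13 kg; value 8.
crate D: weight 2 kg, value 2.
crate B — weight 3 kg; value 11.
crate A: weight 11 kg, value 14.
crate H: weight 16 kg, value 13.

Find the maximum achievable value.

27

crate B + crate A: weight 3 + 11 = 14 ≤ 18, value 11 + 14 = 25.
crate D + crate B + crate A: weight 2 + 3 + 11 = 16 ≤ 18, value 2 + 11 + 14 = 27.
Best is crate D, crate B, and crate A with total value 27.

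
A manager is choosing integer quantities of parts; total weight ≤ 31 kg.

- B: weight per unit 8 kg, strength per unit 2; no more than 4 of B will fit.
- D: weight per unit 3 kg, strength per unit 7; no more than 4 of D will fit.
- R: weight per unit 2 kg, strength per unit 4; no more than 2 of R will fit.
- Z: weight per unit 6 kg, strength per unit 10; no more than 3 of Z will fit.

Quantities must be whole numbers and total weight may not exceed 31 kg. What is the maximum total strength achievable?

59

This is a bounded integer knapsack.
3×D, 2×R, and 3×Z: weight 31 ≤ 31, strength 3·7 + 2·4 + 3·10 = 59.
4×D and 3×Z: weight 30 ≤ 31, strength 4·7 + 3·10 = 58.
Best is 59.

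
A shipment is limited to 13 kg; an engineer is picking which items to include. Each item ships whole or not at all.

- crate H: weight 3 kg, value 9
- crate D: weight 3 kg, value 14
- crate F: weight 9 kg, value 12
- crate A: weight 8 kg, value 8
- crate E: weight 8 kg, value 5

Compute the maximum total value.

26

Treat it as a binary knapsack problem.
Take crate D and crate F: weight 3 + 9 = 12 ≤ 13, value 14 + 12 = 26.
No other feasible combination does better.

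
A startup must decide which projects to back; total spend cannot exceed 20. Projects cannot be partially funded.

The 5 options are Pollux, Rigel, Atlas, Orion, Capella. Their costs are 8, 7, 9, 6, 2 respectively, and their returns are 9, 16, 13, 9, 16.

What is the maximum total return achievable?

45

Take Rigel, Atlas, and Capella: cost 7 + 9 + 2 = 18 ≤ 20, return 16 + 13 + 16 = 45.
No other feasible combination does better.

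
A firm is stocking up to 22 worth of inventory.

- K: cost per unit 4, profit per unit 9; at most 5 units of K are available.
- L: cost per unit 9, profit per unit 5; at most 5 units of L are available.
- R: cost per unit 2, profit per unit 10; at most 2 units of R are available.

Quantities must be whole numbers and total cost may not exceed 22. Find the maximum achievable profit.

56

R has the best ratio (10/2); taking only R gives at most 2×10 = 20 (stopped by the supply cap of 2).
Mixing does better — 4×K and 2×R: cost 20 ≤ 22, profit 4·9 + 2·10 = 56.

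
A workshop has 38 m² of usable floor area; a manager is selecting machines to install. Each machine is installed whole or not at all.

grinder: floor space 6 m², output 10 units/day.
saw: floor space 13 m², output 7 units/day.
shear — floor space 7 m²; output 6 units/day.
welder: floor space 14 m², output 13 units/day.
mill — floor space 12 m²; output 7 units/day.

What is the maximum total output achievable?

Allowing fractional choices, the relaxed optimum would be about 35.4, but machines are indivisible.
grinder + saw + welder: floor space 6 + 13 + 14 = 33 ≤ 38, output 10 + 7 + 13 = 30.
grinder + welder + mill: floor space 6 + 14 + 12 = 32 ≤ 38, output 10 + 13 + 7 = 30.
The maximum output is 30; one optimal choice is grinder, welder, and mill.

30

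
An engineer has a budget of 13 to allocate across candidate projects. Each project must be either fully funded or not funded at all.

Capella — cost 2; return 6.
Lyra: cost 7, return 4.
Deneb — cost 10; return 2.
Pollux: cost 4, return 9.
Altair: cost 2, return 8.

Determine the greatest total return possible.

23

Treat it as a binary knapsack problem.
Take Capella, Pollux, and Altair: cost 2 + 4 + 2 = 8 ≤ 13, return 6 + 9 + 8 = 23.
No other feasible combination does better.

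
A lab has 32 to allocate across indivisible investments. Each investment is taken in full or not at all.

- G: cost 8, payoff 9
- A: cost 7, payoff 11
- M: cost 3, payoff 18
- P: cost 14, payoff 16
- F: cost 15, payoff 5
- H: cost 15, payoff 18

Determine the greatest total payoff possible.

Take G, A, M, and P: cost 8 + 7 + 3 + 14 = 32 ≤ 32, payoff 9 + 11 + 18 + 16 = 54.
No other feasible combination does better.

54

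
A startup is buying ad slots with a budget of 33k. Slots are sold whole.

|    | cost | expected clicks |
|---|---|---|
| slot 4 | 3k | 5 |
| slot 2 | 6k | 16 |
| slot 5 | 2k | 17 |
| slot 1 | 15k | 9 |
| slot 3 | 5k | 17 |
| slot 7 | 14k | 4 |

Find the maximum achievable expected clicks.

This is a 0-1 knapsack instance.
slot 4 + slot 2 + slot 5 + slot 1 + slot 3: cost 3 + 6 + 2 + 15 + 5 = 31 ≤ 33, expected clicks 5 + 16 + 17 + 9 + 17 = 64.
slot 4 + slot 2 + slot 5 + slot 3 + slot 7: cost 3 + 6 + 2 + 5 + 14 = 30 ≤ 33, expected clicks 5 + 16 + 17 + 17 + 4 = 59.
slot 2 + slot 5 + slot 1 + slot 3: cost 6 + 2 + 15 + 5 = 28 ≤ 33, expected clicks 16 + 17 + 9 + 17 = 59.
Best is slot 4, slot 2, slot 5, slot 1, and slot 3 with total expected clicks 64.

64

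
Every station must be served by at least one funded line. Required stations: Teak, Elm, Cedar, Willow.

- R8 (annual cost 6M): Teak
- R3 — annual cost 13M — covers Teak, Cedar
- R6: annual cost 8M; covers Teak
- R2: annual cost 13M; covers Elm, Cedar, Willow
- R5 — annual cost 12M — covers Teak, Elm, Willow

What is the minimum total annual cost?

The greedy cost-per-new-station heuristic would pick R5 and R3 for 25, but a cheaper cover exists.
Choose R8 and R2: together they cover Teak, Elm, Cedar, Willow — every station.
Total annual cost: 6 + 13 = 19.
No cover costs less than 19.

19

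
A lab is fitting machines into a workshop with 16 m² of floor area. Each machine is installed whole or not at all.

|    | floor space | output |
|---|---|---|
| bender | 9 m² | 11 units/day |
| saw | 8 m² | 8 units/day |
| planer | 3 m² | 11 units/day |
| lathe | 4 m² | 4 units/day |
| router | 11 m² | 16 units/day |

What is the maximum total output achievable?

saw + planer + lathe: floor space 8 + 3 + 4 = 15 ≤ 16, output 8 + 11 + 4 = 23.
bender + planer + lathe: floor space 9 + 3 + 4 = 16 ≤ 16, output 11 + 11 + 4 = 26.
planer + router: floor space 3 + 11 = 14 ≤ 16, output 11 + 16 = 27.
Best is planer and router with total output 27.

27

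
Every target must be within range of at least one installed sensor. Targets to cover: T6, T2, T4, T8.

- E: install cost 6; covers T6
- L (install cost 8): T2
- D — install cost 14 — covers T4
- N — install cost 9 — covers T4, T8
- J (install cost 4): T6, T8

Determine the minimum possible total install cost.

Choose L, N, and J: together they cover T6, T2, T4, T8 — every target.
Total install cost: 8 + 9 + 4 = 21.

21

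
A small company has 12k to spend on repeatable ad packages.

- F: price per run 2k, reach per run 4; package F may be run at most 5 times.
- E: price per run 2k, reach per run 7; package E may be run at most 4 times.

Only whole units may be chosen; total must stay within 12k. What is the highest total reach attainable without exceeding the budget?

3×F and 3×E: price 12 ≤ 12, reach 3·4 + 3·7 = 33.
2×F and 4×E: price 12 ≤ 12, reach 2·4 + 4·7 = 36.
Best is 36.

36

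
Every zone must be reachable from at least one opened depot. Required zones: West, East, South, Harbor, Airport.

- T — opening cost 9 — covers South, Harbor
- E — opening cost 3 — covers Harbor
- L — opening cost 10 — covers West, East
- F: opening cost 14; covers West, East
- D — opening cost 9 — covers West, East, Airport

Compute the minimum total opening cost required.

Choose T and D: together they cover West, East, South, Harbor, Airport — every zone.
Total opening cost: 9 + 9 = 18.

18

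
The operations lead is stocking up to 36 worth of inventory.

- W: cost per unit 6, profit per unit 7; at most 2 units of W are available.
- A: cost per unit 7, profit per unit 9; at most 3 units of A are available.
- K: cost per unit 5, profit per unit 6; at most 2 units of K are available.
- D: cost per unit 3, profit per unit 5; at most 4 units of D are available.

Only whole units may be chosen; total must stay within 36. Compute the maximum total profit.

Take 2×A, 2×K, and 4×D: cost 36 ≤ 36, profit 2·9 + 2·6 + 4·5 = 50.
D has the best ratio (5/3) and is taken to its limit of 4; remaining capacity is filled optimally with the others.

50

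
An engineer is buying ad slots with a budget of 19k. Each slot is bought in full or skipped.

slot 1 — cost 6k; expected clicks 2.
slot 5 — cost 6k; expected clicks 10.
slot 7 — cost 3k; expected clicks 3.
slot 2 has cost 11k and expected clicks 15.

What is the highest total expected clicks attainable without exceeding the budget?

25

This is an integer program with binary decision variables.
Allowing fractional choices, the relaxed optimum would be about 27.0, but ad slots are indivisible.
slot 5 + slot 2: cost 6 + 11 = 17 ≤ 19, expected clicks 10 + 15 = 25.
slot 7 + slot 2: cost 3 + 11 = 14 ≤ 19, expected clicks 3 + 15 = 18.
Best is slot 5 and slot 2 with total expected clicks 25.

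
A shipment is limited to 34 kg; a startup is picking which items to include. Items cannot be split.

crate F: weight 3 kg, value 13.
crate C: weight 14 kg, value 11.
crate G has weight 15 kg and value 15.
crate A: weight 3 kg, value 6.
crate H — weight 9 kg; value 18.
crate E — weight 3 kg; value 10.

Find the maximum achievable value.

62

This is an integer program with binary decision variables.
Allowing fractional choices, the relaxed optimum would be about 62.8, but items are indivisible.
crate F + crate C + crate A + crate H + crate E: weight 3 + 14 + 3 + 9 + 3 = 32 ≤ 34, value 13 + 11 + 6 + 18 + 10 = 58.
crate F + crate G + crate A + crate H + crate E: weight 3 + 15 + 3 + 9 + 3 = 33 ≤ 34, value 13 + 15 + 6 + 18 + 10 = 62.
Best is crate F, crate G, crate A, crate H, and crate E with total value 62.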